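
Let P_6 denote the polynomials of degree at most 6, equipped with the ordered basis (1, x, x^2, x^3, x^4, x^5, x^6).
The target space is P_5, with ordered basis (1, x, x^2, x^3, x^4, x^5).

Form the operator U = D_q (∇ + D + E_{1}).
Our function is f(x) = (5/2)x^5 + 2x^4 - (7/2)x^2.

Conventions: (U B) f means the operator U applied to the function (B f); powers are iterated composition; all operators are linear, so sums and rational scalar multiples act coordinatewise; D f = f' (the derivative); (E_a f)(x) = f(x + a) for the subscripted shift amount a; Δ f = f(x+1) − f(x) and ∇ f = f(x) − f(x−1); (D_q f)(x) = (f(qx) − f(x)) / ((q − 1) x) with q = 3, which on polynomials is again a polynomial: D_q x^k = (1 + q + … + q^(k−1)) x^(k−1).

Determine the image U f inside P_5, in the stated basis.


∇ f = (25/2)x^4 - 17x^3 + 13x^2 - (23/2)x + 4
D f = (25/2)x^4 + 8x^3 - 7x
E_{1} f = (5/2)x^5 + (29/2)x^4 + 33x^3 + (67/2)x^2 + (27/2)x + 1
(∇ + D + E_{1}) f = (5/2)x^5 + (79/2)x^4 + 24x^3 + (93/2)x^2 - 5x + 5
D_q (∇ + D + E_{1}) f = (605/2)x^4 + 1580x^3 + 312x^2 + 186x - 5

g(x) = (605/2)x^4 + 1580x^3 + 312x^2 + 186x - 5


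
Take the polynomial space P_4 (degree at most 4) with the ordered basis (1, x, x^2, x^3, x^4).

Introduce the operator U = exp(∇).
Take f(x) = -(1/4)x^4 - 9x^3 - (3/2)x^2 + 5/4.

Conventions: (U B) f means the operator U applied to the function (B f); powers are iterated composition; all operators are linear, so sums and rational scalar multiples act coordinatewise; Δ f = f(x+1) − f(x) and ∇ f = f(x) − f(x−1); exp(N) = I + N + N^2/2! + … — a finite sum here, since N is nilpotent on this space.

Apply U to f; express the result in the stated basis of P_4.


order-1 term: -x^3 - (51/2)x^2 + 23x - 29/4
order-2 term: -(3/2)x^2 - 24x + 95/4
order-3 term: -x - 15/2
order-4 term: -1/4
the series for exp(∇) f terminates at order 4
exp(∇) f = -(1/4)x^4 - 10x^3 - (57/2)x^2 - 2x + 10

the result is g(x) = -(1/4)x^4 - 10x^3 - (57/2)x^2 - 2x + 10


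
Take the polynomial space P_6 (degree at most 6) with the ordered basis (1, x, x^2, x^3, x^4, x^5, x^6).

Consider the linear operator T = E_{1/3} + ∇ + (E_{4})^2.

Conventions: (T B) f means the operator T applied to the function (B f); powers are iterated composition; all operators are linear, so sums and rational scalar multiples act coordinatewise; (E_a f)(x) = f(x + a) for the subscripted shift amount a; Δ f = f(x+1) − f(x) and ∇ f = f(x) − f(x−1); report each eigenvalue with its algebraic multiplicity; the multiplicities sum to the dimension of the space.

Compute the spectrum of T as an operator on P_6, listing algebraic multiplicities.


image of 1: 2
image of x: 2x + 28/3
image of x^2: 2x^2 + (56/3)x + 568/9
image of x^3: 2x^3 + 28x^2 + (568/3)x + 13852/27
image of x^4: 2x^4 + (112/3)x^3 + (1136/3)x^2 + (55408/27)x + 331696/81
image of x^5: 2x^5 + (140/3)x^4 + (5680/9)x^3 + (138520/27)x^2 + (1658480/81)x + 7962868/243
image of x^6: 2x^6 + 56x^5 + (2840/3)x^4 + (277040/27)x^3 + (1658480/27)x^2 + (15925736/81)x + 191102248/729
the matrix is upper triangular; its diagonal is (2, 2, 2, 2, 2, 2, 2)
for a triangular matrix the eigenvalues are the diagonal entries, with algebraic multiplicity their repetition count

λ = 2 (multiplicity 7)


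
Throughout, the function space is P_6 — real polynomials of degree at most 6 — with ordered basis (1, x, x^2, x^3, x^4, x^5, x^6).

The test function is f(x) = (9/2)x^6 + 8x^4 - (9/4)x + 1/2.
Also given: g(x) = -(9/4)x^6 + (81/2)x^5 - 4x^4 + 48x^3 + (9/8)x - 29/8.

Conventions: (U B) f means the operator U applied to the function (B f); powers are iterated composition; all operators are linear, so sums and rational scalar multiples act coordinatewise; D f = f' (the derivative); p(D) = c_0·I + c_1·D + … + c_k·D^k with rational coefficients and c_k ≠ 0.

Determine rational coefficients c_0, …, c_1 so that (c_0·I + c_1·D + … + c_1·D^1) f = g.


D^0 f = (9/2)x^6 + 8x^4 - (9/4)x + 1/2
D^1 f = 27x^5 + 32x^3 - 9/4
matching coefficients of g against c_0 f + c_1 Df + … from the top degree down determines the c_i
solution: c_0 = -1/2, c_1 = 3/2

p(D) = -(1/2)·I + (3/2)·D, i.e. c_0 = -1/2, c_1 = 3/2


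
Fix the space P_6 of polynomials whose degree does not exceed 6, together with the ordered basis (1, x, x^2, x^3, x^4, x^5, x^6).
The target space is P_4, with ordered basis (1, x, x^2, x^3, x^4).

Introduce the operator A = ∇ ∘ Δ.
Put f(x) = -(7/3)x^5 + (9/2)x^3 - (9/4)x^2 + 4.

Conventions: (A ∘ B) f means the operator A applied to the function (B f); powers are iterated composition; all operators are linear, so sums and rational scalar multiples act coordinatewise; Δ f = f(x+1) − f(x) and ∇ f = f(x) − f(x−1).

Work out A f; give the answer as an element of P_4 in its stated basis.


Δ f = -(35/3)x^4 - (70/3)x^3 - (59/6)x^2 - (8/3)x - 1/12
∇ Δ f = -(140/3)x^3 + (11/3)x - 9/2

the image equals g(x) = -(140/3)x^3 + (11/3)x - 9/2


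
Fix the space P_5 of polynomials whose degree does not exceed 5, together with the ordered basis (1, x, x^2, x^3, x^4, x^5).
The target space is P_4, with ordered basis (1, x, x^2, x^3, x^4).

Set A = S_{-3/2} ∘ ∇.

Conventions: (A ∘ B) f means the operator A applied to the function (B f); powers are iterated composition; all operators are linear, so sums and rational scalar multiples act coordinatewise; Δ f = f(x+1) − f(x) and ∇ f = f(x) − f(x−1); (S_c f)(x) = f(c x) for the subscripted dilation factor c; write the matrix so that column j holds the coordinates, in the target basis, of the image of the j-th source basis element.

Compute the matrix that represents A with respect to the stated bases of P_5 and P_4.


image of 1: 0
image of x: 1
image of x^2: -3x - 1
image of x^3: (27/4)x^2 + (9/2)x + 1
image of x^4: -(27/2)x^3 - (27/2)x^2 - 6x - 1
image of x^5: (405/16)x^4 + (135/4)x^3 + (45/2)x^2 + (15/2)x + 1
each image's coordinates form column j of the matrix

the matrix is [[0, 1, -1, 1, -1, 1]; [0, 0, -3, 9/2, -6, 15/2]; [0, 0, 0, 27/4, -27/2, 45/2]; [0, 0, 0, 0, -27/2, 135/4]; [0, 0, 0, 0, 0, 405/16]] (rows listed top to bottom)


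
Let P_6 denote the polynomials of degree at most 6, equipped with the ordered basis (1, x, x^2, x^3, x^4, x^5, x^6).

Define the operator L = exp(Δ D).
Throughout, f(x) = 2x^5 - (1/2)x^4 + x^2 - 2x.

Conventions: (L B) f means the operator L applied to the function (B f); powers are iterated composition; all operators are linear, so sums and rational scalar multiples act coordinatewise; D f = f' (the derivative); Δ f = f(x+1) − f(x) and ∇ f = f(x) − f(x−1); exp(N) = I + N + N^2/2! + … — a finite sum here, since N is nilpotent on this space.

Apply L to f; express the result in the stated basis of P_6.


the image equals g(x) = 2x^5 - (1/2)x^4 + 40x^3 + 55x^2 + 152x + 124

order-1 term: 40x^3 + 54x^2 + 34x + 10
order-2 term: 120x + 114
the series for exp(Δ D) f terminates at order 2
exp(Δ D) f = 2x^5 - (1/2)x^4 + 40x^3 + 55x^2 + 152x + 124


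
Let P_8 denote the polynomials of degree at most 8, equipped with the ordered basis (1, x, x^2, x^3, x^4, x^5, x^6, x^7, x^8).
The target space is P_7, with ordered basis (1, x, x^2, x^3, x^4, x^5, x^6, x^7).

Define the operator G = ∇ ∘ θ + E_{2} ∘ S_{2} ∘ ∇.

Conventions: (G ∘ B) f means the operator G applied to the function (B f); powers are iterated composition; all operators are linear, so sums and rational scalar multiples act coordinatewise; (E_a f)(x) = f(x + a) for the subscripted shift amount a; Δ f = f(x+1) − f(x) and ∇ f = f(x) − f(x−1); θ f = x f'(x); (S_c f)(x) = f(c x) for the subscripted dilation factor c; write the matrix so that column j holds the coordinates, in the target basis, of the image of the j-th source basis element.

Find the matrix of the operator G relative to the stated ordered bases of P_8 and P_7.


the matrix is [[0, 2, 5, 40, 171, 786, 3361, 14204, 58967]; [0, 0, 8, 33, 312, 1725, 9408, 47089, 227216]; [0, 0, 0, 21, 144, 1530, 10410, 65751, 376880]; [0, 0, 0, 0, 48, 510, 6040, 48755, 350336]; [0, 0, 0, 0, 0, 105, 1590, 20965, 195440]; [0, 0, 0, 0, 0, 0, 228, 4557, 66752]; [0, 0, 0, 0, 0, 0, 0, 497, 12320]; [0, 0, 0, 0, 0, 0, 0, 0, 1088]] (rows listed top to bottom)

image of 1: 0
image of x: 2
image of x^2: 8x + 5
image of x^3: 21x^2 + 33x + 40
image of x^4: 48x^3 + 144x^2 + 312x + 171
image of x^5: 105x^4 + 510x^3 + 1530x^2 + 1725x + 786
image of x^6: 228x^5 + 1590x^4 + 6040x^3 + 10410x^2 + 9408x + 3361
image of x^7: 497x^6 + 4557x^5 + 20965x^4 + 48755x^3 + 65751x^2 + 47089x + 14204
image of x^8: 1088x^7 + 12320x^6 + 66752x^5 + 195440x^4 + 350336x^3 + 376880x^2 + 227216x + 58967
each image's coordinates form column j of the matrix


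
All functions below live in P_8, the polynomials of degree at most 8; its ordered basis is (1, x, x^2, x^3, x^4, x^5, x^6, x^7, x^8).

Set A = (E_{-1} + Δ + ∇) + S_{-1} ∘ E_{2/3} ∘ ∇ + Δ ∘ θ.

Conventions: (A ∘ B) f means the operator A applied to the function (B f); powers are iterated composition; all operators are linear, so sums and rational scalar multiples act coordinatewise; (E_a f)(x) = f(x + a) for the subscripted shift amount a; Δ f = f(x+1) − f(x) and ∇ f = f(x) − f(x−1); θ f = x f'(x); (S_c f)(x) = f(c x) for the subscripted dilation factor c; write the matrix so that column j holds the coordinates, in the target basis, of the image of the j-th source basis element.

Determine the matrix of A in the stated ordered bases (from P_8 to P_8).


the matrix is [[1, 3, 10/3, 13/3, 140/27, 497/81, 574/81, 5875/729, 19768/2187]; [0, 1, 4, 11, 56/3, 785/27, 1112/27, 4487/81, 52144/729]; [0, 0, 1, 15, 32, 190/3, 970/9, 4613/27, 20608/81]; [0, 0, 0, 1, 16, 170/3, 400/3, 7385/27, 40208/81]; [0, 0, 0, 0, 1, 35, 110, 875/3, 17360/27]; [0, 0, 0, 0, 0, 1, 36, 161, 1456/3]; [0, 0, 0, 0, 0, 0, 1, 63, 784/3]; [0, 0, 0, 0, 0, 0, 0, 1, 64]; [0, 0, 0, 0, 0, 0, 0, 0, 1]] (rows listed top to bottom)

image of 1: 1
image of x: x + 3
image of x^2: x^2 + 4x + 10/3
image of x^3: x^3 + 15x^2 + 11x + 13/3
image of x^4: x^4 + 16x^3 + 32x^2 + (56/3)x + 140/27
image of x^5: x^5 + 35x^4 + (170/3)x^3 + (190/3)x^2 + (785/27)x + 497/81
image of x^6: x^6 + 36x^5 + 110x^4 + (400/3)x^3 + (970/9)x^2 + (1112/27)x + 574/81
image of x^7: x^7 + 63x^6 + 161x^5 + (875/3)x^4 + (7385/27)x^3 + (4613/27)x^2 + (4487/81)x + 5875/729
image of x^8: x^8 + 64x^7 + (784/3)x^6 + (1456/3)x^5 + (17360/27)x^4 + (40208/81)x^3 + (20608/81)x^2 + (52144/729)x + 19768/2187
each image's coordinates form column j of the matrix


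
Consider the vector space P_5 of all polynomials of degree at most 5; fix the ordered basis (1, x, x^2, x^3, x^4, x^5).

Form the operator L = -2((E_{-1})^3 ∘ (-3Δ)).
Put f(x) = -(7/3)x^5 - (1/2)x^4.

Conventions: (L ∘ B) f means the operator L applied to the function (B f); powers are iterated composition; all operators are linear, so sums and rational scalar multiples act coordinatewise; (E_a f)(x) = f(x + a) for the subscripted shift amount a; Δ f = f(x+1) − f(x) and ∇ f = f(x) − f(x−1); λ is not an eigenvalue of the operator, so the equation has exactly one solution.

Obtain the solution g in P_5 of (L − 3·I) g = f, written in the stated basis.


write g with unknown coordinates in the stated basis and equate coefficients in (L − 3·I) g = f
solving from the highest basis element down gives g = (7/9)x^5 + (143/18)x^4 - (128/9)x^3 - (2398/9)x^2 + (566/9)x + 13907/9
check: L g = (70/3)x^4 - (128/3)x^3 - (2398/3)x^2 + (566/3)x + 13907/3
so L g − 3·g = -(7/3)x^5 - (1/2)x^4 = f ✓

the image equals g(x) = (7/9)x^5 + (143/18)x^4 - (128/9)x^3 - (2398/9)x^2 + (566/9)x + 13907/9


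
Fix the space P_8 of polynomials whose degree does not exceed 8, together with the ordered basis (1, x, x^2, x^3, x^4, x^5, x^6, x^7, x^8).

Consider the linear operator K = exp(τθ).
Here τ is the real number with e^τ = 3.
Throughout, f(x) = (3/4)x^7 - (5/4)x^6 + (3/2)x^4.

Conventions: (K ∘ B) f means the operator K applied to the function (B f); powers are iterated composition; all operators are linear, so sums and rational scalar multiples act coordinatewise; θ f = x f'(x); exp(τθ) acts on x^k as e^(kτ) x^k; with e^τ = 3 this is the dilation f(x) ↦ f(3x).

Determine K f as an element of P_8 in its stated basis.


g(x) = (6561/4)x^7 - (3645/4)x^6 + (243/2)x^4

exp(τθ) x^k = e^(kτ) x^k; with e^τ = 3 this sends x^k to 3^k x^k
x^4 ↦ 81 x^4
x^6 ↦ 729 x^6
x^7 ↦ 2187 x^7
applying this coordinatewise to f: exp(τθ) f = (6561/4)x^7 - (3645/4)x^6 + (243/2)x^4


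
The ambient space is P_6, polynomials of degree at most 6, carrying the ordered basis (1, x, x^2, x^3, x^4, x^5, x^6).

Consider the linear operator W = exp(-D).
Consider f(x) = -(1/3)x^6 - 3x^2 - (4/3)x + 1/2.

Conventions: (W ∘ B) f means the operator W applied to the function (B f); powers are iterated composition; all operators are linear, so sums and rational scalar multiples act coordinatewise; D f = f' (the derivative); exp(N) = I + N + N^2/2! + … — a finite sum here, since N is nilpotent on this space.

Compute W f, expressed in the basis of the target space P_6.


order-1 term: 2x^5 + 6x + 4/3
order-2 term: -5x^4 - 3
order-3 term: (20/3)x^3
order-4 term: -5x^2
order-5 term: 2x
order-6 term: -1/3
the series for exp(-D) f terminates at order 6
exp(-D) f = -(1/3)x^6 + 2x^5 - 5x^4 + (20/3)x^3 - 8x^2 + (20/3)x - 3/2

g(x) = -(1/3)x^6 + 2x^5 - 5x^4 + (20/3)x^3 - 8x^2 + (20/3)x - 3/2


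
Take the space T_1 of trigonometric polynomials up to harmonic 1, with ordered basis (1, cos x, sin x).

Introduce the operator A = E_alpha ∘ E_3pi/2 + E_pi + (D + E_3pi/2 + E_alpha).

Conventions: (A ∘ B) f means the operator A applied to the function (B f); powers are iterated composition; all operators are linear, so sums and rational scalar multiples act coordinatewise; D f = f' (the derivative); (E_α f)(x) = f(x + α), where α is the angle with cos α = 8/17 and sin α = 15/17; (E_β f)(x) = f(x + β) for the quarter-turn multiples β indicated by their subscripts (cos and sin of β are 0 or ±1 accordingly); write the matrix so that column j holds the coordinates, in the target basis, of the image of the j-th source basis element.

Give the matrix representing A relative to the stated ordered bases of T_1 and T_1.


the matrix is [[4, 0, 0]; [0, 6/17, 7/17]; [0, -7/17, 6/17]] (rows listed top to bottom)

image of 1: 4
image of cos x: (6/17)cos x - (7/17)sin x
image of sin x: (7/17)cos x + (6/17)sin x
each image's coordinates form column j of the matrix


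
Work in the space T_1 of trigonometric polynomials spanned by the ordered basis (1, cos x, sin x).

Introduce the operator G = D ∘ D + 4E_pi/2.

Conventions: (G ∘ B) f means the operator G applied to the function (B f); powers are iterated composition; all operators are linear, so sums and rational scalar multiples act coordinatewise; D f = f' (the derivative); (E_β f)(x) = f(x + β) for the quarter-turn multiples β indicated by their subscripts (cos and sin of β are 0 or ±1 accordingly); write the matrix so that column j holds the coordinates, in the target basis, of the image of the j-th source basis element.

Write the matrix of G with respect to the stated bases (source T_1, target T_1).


the matrix is [[4, 0, 0]; [0, -1, 4]; [0, -4, -1]] (rows listed top to bottom)

image of 1: 4
image of cos x: -cos x - 4sin x
image of sin x: 4cos x - sin x
each image's coordinates form column j of the matrix


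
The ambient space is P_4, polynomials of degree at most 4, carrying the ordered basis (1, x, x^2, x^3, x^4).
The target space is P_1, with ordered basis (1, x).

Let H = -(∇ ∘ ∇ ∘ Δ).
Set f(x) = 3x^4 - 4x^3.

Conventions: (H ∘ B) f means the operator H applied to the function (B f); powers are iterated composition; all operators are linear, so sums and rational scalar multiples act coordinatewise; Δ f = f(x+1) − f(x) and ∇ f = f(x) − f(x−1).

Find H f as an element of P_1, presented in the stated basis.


Δ f = 12x^3 + 6x^2 - 1
∇ Δ f = 36x^2 - 24x + 6
∇ ∇ Δ f = 72x - 60
(-(∇ ∘ ∇ ∘ Δ)) f = -72x + 60

the image equals g(x) = -72x + 60


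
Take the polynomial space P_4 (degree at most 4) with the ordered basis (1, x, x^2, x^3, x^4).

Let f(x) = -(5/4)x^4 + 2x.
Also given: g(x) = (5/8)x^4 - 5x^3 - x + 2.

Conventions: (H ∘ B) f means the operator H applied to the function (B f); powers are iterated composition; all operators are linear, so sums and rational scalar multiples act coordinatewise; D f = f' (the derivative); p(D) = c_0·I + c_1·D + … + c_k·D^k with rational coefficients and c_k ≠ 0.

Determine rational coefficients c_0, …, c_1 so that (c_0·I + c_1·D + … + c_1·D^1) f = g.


p(D) = -(1/2)·I + D, i.e. c_0 = -1/2, c_1 = 1

D^0 f = -(5/4)x^4 + 2x
D^1 f = -5x^3 + 2
matching coefficients of g against c_0 f + c_1 Df + … from the top degree down determines the c_i
solution: c_0 = -1/2, c_1 = 1


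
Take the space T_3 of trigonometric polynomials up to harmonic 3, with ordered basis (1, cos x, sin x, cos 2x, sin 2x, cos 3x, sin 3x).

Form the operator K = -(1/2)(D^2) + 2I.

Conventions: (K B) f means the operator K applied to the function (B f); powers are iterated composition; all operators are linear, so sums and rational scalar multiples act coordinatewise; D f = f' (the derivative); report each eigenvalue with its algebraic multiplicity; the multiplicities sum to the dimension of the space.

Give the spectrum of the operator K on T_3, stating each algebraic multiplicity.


image of 1: 2
image of cos x: (5/2)cos x
image of sin x: (5/2)sin x
image of cos 2x: 4cos 2x
image of sin 2x: 4sin 2x
image of cos 3x: (13/2)cos 3x
image of sin 3x: (13/2)sin 3x
the matrix is diagonal; its diagonal is (2, 5/2, 5/2, 4, 4, 13/2, 13/2)
for a triangular matrix the eigenvalues are the diagonal entries, with algebraic multiplicity their repetition count

λ = 2 (multiplicity 1), λ = 5/2 (multiplicity 2), λ = 4 (multiplicity 2), λ = 13/2 (multiplicity 2)


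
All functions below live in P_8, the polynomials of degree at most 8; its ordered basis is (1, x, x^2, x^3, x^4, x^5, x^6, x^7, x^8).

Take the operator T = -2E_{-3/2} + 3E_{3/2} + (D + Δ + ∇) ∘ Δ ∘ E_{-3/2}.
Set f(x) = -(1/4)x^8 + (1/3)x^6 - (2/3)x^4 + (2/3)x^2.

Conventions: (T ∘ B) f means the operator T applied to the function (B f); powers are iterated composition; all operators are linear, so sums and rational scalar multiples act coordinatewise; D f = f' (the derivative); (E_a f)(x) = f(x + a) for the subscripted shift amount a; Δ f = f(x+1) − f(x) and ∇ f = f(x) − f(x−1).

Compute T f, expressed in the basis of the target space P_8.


E_{-3/2} f = -(1/4)x^8 + 3x^7 - (185/12)x^6 + (177/4)x^5 - (7489/96)x^4 + (1405/16)x^3 - (12049/192)x^2 + (1663/64)x - 4593/1024
(-2E_{-3/2}) f = (1/2)x^8 - 6x^7 + (185/6)x^6 - (177/2)x^5 + (7489/48)x^4 - (1405/8)x^3 + (12049/96)x^2 - (1663/32)x + 4593/512
E_{3/2} f = -(1/4)x^8 - 3x^7 - (185/12)x^6 - (177/4)x^5 - (7489/96)x^4 - (1405/16)x^3 - (12049/192)x^2 - (1663/64)x - 4593/1024
(3E_{3/2}) f = -(3/4)x^8 - 9x^7 - (185/4)x^6 - (531/4)x^5 - (7489/32)x^4 - (4215/16)x^3 - (12049/64)x^2 - (4989/64)x - 13779/1024
E_{-3/2} f = -(1/4)x^8 + 3x^7 - (185/12)x^6 + (177/4)x^5 - (7489/96)x^4 + (1405/16)x^3 - (12049/192)x^2 + (1663/64)x - 4593/1024
Δ E_{-3/2} f = -2x^7 + 14x^6 - (87/2)x^5 + (155/2)x^4 - (695/8)x^3 + (501/8)x^2 - (2531/96)x + 443/96
D Δ E_{-3/2} f = -14x^6 + 84x^5 - (435/2)x^4 + 310x^3 - (2085/8)x^2 + (501/4)x - 2531/96
Δ Δ E_{-3/2} f = -14x^6 + 42x^5 - (155/2)x^4 + 85x^3 - (501/8)x^2 + (217/8)x - 443/96
∇ Δ E_{-3/2} f = -14x^6 + 126x^5 - (995/2)x^4 + 1095x^3 - (11301/8)x^2 + (8091/8)x - 30035/96
(D + Δ + ∇) Δ E_{-3/2} f = -42x^6 + 252x^5 - (1585/2)x^4 + 1490x^3 - (13887/8)x^2 + (4655/4)x - 11003/32
(-2E_{-3/2} + 3E_{3/2} + (D + Δ + ∇) ∘ Δ ∘ E_{-3/2}) f = -(1/4)x^8 - 15x^7 - (689/12)x^6 + (123/4)x^5 - (83569/96)x^4 + (16815/16)x^3 - (345337/192)x^2 + (66165/64)x - 356689/1024

the result is g(x) = -(1/4)x^8 - 15x^7 - (689/12)x^6 + (123/4)x^5 - (83569/96)x^4 + (16815/16)x^3 - (345337/192)x^2 + (66165/64)x - 356689/1024


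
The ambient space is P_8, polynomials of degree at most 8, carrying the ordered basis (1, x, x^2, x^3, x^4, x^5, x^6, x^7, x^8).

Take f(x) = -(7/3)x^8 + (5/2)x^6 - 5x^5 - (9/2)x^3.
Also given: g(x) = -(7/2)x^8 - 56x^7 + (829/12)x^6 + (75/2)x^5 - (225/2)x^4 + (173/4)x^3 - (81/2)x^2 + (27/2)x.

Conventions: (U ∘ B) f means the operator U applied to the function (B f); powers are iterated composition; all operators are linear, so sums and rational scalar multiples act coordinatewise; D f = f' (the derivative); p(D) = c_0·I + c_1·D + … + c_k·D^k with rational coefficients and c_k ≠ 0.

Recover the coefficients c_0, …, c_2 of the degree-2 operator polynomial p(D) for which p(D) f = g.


p(D) = (3/2)·I + 3·D − (1/2)·D^2, i.e. c_0 = 3/2, c_1 = 3, c_2 = -1/2

D^0 f = -(7/3)x^8 + (5/2)x^6 - 5x^5 - (9/2)x^3
D^1 f = -(56/3)x^7 + 15x^5 - 25x^4 - (27/2)x^2
D^2 f = -(392/3)x^6 + 75x^4 - 100x^3 - 27x
matching coefficients of g against c_0 f + c_1 Df + … from the top degree down determines the c_i
solution: c_0 = 3/2, c_1 = 3, c_2 = -1/2


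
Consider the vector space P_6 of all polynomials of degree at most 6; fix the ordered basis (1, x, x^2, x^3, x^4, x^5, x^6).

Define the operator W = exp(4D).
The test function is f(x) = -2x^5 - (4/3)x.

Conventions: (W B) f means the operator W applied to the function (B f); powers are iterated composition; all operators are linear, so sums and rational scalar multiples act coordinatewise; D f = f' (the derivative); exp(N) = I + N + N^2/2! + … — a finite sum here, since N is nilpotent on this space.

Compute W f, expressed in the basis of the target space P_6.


order-1 term: -40x^4 - 16/3
order-2 term: -320x^3
order-3 term: -1280x^2
order-4 term: -2560x
order-5 term: -2048
the series for exp(4D) f terminates at order 5
exp(4D) f = -2x^5 - 40x^4 - 320x^3 - 1280x^2 - (7684/3)x - 6160/3

the result is g(x) = -2x^5 - 40x^4 - 320x^3 - 1280x^2 - (7684/3)x - 6160/3


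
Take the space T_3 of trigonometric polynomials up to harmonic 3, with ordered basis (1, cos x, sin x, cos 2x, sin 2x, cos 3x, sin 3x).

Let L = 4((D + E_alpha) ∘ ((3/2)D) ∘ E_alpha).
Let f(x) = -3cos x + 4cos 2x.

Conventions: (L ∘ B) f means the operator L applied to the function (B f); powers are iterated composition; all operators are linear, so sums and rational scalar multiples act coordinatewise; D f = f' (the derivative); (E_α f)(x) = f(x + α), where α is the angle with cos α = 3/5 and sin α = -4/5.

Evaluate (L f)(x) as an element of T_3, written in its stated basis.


E_alpha f = -(9/5)cos x - (12/5)sin x - (28/25)cos 2x + (96/25)sin 2x
D E_alpha f = -(12/5)cos x + (9/5)sin x + (192/25)cos 2x + (56/25)sin 2x
((3/2)D) E_alpha f = -(18/5)cos x + (27/10)sin x + (288/25)cos 2x + (84/25)sin 2x
D ((3/2)D) E_alpha f = (27/10)cos x + (18/5)sin x + (168/25)cos 2x - (576/25)sin 2x
E_alpha ((3/2)D) E_alpha f = -(108/25)cos x - (63/50)sin x - (4032/625)cos 2x + (6324/625)sin 2x
(D + E_alpha) ((3/2)D) E_alpha f = -(81/50)cos x + (117/50)sin x + (168/625)cos 2x - (8076/625)sin 2x
(4((D + E_alpha) ∘ ((3/2)D) ∘ E_alpha)) f = -(162/25)cos x + (234/25)sin x + (672/625)cos 2x - (32304/625)sin 2x

the result is g(x) = -(162/25)cos x + (234/25)sin x + (672/625)cos 2x - (32304/625)sin 2x


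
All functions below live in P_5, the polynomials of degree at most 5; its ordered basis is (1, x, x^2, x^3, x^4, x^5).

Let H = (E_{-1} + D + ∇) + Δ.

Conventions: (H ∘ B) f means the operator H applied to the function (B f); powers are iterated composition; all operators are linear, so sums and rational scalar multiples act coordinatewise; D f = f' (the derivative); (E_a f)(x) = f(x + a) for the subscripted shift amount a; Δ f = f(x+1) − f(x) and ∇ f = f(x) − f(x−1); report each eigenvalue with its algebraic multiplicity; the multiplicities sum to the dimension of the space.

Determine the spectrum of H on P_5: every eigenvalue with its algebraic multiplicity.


λ = 1 (multiplicity 6)

image of 1: 1
image of x: x + 2
image of x^2: x^2 + 4x + 1
image of x^3: x^3 + 6x^2 + 3x + 1
image of x^4: x^4 + 8x^3 + 6x^2 + 4x + 1
image of x^5: x^5 + 10x^4 + 10x^3 + 10x^2 + 5x + 1
the matrix is upper triangular; its diagonal is (1, 1, 1, 1, 1, 1)
for a triangular matrix the eigenvalues are the diagonal entries, with algebraic multiplicity their repetition count


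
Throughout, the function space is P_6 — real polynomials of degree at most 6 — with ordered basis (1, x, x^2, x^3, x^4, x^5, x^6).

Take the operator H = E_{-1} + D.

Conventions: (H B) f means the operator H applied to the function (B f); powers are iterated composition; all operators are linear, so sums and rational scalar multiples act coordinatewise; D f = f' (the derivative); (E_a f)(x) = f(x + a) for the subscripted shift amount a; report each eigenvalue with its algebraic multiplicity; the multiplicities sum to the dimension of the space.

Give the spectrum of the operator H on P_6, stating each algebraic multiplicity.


λ = 1 (multiplicity 7)

image of 1: 1
image of x: x
image of x^2: x^2 + 1
image of x^3: x^3 + 3x - 1
image of x^4: x^4 + 6x^2 - 4x + 1
image of x^5: x^5 + 10x^3 - 10x^2 + 5x - 1
image of x^6: x^6 + 15x^4 - 20x^3 + 15x^2 - 6x + 1
the matrix is upper triangular; its diagonal is (1, 1, 1, 1, 1, 1, 1)
for a triangular matrix the eigenvalues are the diagonal entries, with algebraic multiplicity their repetition count


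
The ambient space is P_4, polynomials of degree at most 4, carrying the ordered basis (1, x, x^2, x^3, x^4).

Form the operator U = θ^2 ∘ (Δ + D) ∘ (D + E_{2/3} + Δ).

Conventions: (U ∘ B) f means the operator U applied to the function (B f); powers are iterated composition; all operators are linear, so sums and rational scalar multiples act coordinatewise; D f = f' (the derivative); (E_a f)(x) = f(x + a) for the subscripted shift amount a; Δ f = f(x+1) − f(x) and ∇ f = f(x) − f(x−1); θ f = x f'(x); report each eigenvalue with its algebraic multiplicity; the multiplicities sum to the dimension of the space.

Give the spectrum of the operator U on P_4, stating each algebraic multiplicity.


image of 1: 0
image of x: 0
image of x^2: 4x
image of x^3: 24x^2 + 35x
image of x^4: 72x^3 + 280x^2 + (212/3)x
the matrix is upper triangular; its diagonal is (0, 0, 0, 0, 0)
for a triangular matrix the eigenvalues are the diagonal entries, with algebraic multiplicity their repetition count

λ = 0 (multiplicity 5)


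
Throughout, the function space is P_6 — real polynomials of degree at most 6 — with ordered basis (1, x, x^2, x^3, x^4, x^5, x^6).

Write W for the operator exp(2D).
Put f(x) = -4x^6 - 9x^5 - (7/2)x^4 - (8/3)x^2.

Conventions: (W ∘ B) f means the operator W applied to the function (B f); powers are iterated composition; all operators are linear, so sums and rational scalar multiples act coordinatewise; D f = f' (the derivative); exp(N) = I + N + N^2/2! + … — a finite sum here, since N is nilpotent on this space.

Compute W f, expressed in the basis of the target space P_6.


order-1 term: -48x^5 - 90x^4 - 28x^3 - (32/3)x
order-2 term: -240x^4 - 360x^3 - 84x^2 - 32/3
order-3 term: -640x^3 - 720x^2 - 112x
order-4 term: -960x^2 - 720x - 56
order-5 term: -768x - 288
order-6 term: -256
the series for exp(2D) f terminates at order 6
exp(2D) f = -4x^6 - 57x^5 - (667/2)x^4 - 1028x^3 - (5300/3)x^2 - (4832/3)x - 1832/3

g(x) = -4x^6 - 57x^5 - (667/2)x^4 - 1028x^3 - (5300/3)x^2 - (4832/3)x - 1832/3


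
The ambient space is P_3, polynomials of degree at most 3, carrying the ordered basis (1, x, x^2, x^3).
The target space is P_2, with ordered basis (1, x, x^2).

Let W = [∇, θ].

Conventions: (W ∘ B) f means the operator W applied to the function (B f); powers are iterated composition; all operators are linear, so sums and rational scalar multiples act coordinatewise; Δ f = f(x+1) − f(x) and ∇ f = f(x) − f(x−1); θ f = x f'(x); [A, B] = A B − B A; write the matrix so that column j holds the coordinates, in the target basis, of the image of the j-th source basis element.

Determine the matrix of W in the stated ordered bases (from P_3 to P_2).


the matrix is [[0, 1, -2, 3]; [0, 0, 2, -6]; [0, 0, 0, 3]] (rows listed top to bottom)

image of 1: 0
image of x: 1
image of x^2: 2x - 2
image of x^3: 3x^2 - 6x + 3
each image's coordinates form column j of the matrix


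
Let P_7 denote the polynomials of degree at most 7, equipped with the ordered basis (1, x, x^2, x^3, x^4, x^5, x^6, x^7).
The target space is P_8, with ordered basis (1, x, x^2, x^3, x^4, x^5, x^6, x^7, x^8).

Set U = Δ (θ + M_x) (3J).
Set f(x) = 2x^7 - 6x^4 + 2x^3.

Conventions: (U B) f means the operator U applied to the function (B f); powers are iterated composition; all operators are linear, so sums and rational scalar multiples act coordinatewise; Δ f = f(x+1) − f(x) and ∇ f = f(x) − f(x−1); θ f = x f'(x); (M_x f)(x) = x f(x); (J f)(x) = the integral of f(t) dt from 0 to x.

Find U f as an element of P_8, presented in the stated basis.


J f = (1/4)x^8 - (6/5)x^5 + (1/2)x^4
(3J) f = (3/4)x^8 - (18/5)x^5 + (3/2)x^4
θ (3J) f = 6x^8 - 18x^5 + 6x^4
M_x (3J) f = (3/4)x^9 - (18/5)x^6 + (3/2)x^5
(θ + M_x) (3J) f = (3/4)x^9 + 6x^8 - (18/5)x^6 - (33/2)x^5 + 6x^4
Δ (θ + M_x) (3J) f = (27/4)x^8 + 75x^7 + 231x^6 + (4089/10)x^5 + 378x^4 + 186x^3 + 12x^2 - (507/20)x - 147/20

g(x) = (27/4)x^8 + 75x^7 + 231x^6 + (4089/10)x^5 + 378x^4 + 186x^3 + 12x^2 - (507/20)x - 147/20


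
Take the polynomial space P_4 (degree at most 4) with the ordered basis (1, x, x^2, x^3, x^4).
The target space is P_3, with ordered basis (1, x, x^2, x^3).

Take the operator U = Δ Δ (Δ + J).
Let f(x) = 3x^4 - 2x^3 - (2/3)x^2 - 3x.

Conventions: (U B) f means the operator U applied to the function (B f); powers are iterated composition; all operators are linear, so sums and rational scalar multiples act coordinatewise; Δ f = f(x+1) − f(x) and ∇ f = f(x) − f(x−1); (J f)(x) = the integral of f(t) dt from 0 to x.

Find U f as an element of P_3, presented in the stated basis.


Δ f = 12x^3 + 12x^2 + (14/3)x - 8/3
J f = (3/5)x^5 - (1/2)x^4 - (2/9)x^3 - (3/2)x^2
(Δ + J) f = (3/5)x^5 - (1/2)x^4 + (106/9)x^3 + (21/2)x^2 + (14/3)x - 8/3
Δ (Δ + J) f = 3x^4 + 4x^3 + (115/3)x^2 + (172/3)x + 1217/45
Δ Δ (Δ + J) f = 12x^3 + 30x^2 + (302/3)x + 308/3

the image equals g(x) = 12x^3 + 30x^2 + (302/3)x + 308/3


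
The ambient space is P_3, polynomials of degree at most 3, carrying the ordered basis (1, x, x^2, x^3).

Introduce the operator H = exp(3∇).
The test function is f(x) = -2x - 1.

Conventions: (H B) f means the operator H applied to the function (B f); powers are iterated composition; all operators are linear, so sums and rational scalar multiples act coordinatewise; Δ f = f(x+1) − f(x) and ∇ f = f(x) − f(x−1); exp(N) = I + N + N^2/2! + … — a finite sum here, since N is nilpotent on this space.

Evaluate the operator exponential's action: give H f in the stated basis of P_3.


order-1 term: -6
the series for exp(3∇) f terminates at order 1
exp(3∇) f = -2x - 7

the result is g(x) = -2x - 7


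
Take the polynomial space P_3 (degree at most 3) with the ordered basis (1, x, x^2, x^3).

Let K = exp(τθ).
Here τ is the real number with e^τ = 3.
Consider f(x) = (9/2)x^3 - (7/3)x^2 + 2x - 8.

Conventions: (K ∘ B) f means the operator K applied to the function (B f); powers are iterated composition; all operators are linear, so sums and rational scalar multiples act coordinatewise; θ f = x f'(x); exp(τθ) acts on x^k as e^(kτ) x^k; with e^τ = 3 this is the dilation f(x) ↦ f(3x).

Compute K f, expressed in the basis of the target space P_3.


exp(τθ) x^k = e^(kτ) x^k; with e^τ = 3 this sends x^k to 3^k x^k
x ↦ 3 x
x^2 ↦ 9 x^2
x^3 ↦ 27 x^3
applying this coordinatewise to f: exp(τθ) f = (243/2)x^3 - 21x^2 + 6x - 8

the result is g(x) = (243/2)x^3 - 21x^2 + 6x - 8


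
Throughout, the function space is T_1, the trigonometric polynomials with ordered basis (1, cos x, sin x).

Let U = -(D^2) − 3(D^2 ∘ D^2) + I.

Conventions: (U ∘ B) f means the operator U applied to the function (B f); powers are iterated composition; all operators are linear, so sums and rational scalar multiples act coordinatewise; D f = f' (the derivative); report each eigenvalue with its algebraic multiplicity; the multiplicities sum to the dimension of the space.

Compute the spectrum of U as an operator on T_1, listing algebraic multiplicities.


λ = -1 (multiplicity 2), λ = 1 (multiplicity 1)

image of 1: 1
image of cos x: -cos x
image of sin x: -sin x
the matrix is diagonal; its diagonal is (1, -1, -1)
for a triangular matrix the eigenvalues are the diagonal entries, with algebraic multiplicity their repetition count


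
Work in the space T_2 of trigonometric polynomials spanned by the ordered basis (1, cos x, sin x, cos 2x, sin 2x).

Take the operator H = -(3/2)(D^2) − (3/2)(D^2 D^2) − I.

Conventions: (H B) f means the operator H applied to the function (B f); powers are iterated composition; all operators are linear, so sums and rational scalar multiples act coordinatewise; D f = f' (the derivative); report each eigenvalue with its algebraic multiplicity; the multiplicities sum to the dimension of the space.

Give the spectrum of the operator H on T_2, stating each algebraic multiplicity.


image of 1: -1
image of cos x: -cos x
image of sin x: -sin x
image of cos 2x: -19cos 2x
image of sin 2x: -19sin 2x
the matrix is diagonal; its diagonal is (-1, -1, -1, -19, -19)
for a triangular matrix the eigenvalues are the diagonal entries, with algebraic multiplicity their repetition count

λ = -19 (multiplicity 2), λ = -1 (multiplicity 3)


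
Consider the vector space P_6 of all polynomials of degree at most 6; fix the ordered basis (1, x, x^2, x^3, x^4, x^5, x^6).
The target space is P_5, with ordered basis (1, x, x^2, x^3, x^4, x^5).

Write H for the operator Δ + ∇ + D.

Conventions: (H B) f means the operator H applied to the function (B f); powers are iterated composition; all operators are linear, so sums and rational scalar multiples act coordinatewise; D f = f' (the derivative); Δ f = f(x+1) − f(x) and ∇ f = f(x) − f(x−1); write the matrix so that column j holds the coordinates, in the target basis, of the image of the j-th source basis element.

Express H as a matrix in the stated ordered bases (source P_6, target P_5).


image of 1: 0
image of x: 3
image of x^2: 6x
image of x^3: 9x^2 + 2
image of x^4: 12x^3 + 8x
image of x^5: 15x^4 + 20x^2 + 2
image of x^6: 18x^5 + 40x^3 + 12x
each image's coordinates form column j of the matrix

the matrix is [[0, 3, 0, 2, 0, 2, 0]; [0, 0, 6, 0, 8, 0, 12]; [0, 0, 0, 9, 0, 20, 0]; [0, 0, 0, 0, 12, 0, 40]; [0, 0, 0, 0, 0, 15, 0]; [0, 0, 0, 0, 0, 0, 18]] (rows listed top to bottom)


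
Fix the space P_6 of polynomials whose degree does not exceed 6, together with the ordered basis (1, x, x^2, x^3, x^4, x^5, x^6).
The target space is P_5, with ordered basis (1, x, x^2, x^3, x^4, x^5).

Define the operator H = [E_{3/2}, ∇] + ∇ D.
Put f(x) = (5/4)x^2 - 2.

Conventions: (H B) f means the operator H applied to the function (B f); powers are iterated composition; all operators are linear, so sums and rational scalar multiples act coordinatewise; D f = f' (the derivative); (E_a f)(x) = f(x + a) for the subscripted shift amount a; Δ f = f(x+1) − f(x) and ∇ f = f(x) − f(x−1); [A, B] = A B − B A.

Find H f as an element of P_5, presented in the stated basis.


∇ f = (5/2)x - 5/4
E_{3/2} ∇ f = (5/2)x + 5/2
E_{3/2} f = (5/4)x^2 + (15/4)x + 13/16
∇ E_{3/2} f = (5/2)x + 5/2
[E_{3/2}, ∇] f = 0
D f = (5/2)x
∇ D f = 5/2
([E_{3/2}, ∇] + ∇ D) f = 5/2

the image equals g(x) = 5/2


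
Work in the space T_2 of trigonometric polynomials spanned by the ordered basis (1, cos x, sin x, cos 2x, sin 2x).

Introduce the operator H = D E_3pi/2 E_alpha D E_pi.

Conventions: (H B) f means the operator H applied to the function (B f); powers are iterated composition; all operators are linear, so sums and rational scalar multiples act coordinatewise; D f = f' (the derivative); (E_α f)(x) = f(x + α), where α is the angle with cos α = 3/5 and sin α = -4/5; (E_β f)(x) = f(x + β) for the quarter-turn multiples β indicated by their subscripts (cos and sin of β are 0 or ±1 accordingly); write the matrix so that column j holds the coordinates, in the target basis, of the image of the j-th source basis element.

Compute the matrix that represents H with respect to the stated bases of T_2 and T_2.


image of 1: 0
image of cos x: -(4/5)cos x + (3/5)sin x
image of sin x: -(3/5)cos x - (4/5)sin x
image of cos 2x: -(28/25)cos 2x + (96/25)sin 2x
image of sin 2x: -(96/25)cos 2x - (28/25)sin 2x
each image's coordinates form column j of the matrix

the matrix is [[0, 0, 0, 0, 0]; [0, -4/5, -3/5, 0, 0]; [0, 3/5, -4/5, 0, 0]; [0, 0, 0, -28/25, -96/25]; [0, 0, 0, 96/25, -28/25]] (rows listed top to bottom)


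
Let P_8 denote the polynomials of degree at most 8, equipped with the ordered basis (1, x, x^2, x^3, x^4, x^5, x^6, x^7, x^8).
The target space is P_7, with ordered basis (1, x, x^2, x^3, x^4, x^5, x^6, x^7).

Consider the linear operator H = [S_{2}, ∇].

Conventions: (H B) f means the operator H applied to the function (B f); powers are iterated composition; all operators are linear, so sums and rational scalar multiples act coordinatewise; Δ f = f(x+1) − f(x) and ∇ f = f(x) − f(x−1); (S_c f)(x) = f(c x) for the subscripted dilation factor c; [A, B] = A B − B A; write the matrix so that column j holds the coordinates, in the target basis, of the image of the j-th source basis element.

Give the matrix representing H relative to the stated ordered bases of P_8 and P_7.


image of 1: 0
image of x: -1
image of x^2: -4x + 3
image of x^3: -12x^2 + 18x - 7
image of x^4: -32x^3 + 72x^2 - 56x + 15
image of x^5: -80x^4 + 240x^3 - 280x^2 + 150x - 31
image of x^6: -192x^5 + 720x^4 - 1120x^3 + 900x^2 - 372x + 63
image of x^7: -448x^6 + 2016x^5 - 3920x^4 + 4200x^3 - 2604x^2 + 882x - 127
image of x^8: -1024x^7 + 5376x^6 - 12544x^5 + 16800x^4 - 13888x^3 + 7056x^2 - 2032x + 255
each image's coordinates form column j of the matrix

the matrix is [[0, -1, 3, -7, 15, -31, 63, -127, 255]; [0, 0, -4, 18, -56, 150, -372, 882, -2032]; [0, 0, 0, -12, 72, -280, 900, -2604, 7056]; [0, 0, 0, 0, -32, 240, -1120, 4200, -13888]; [0, 0, 0, 0, 0, -80, 720, -3920, 16800]; [0, 0, 0, 0, 0, 0, -192, 2016, -12544]; [0, 0, 0, 0, 0, 0, 0, -448, 5376]; [0, 0, 0, 0, 0, 0, 0, 0, -1024]] (rows listed top to bottom)


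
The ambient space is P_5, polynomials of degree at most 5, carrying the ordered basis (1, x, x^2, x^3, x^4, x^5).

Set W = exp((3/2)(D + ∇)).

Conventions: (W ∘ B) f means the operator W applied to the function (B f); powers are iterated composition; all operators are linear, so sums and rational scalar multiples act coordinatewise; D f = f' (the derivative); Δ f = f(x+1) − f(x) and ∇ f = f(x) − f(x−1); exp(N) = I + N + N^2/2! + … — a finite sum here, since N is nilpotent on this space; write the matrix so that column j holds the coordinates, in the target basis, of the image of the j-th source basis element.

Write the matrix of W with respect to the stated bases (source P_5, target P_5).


the matrix is [[1, 3, 15/2, 15, 93/4, 123/4]; [0, 1, 6, 45/2, 60, 465/4]; [0, 0, 1, 9, 45, 150]; [0, 0, 0, 1, 12, 75]; [0, 0, 0, 0, 1, 15]; [0, 0, 0, 0, 0, 1]] (rows listed top to bottom)

image of 1: 1
image of x: x + 3
image of x^2: x^2 + 6x + 15/2
image of x^3: x^3 + 9x^2 + (45/2)x + 15
image of x^4: x^4 + 12x^3 + 45x^2 + 60x + 93/4
image of x^5: x^5 + 15x^4 + 75x^3 + 150x^2 + (465/4)x + 123/4
each image's coordinates form column j of the matrix


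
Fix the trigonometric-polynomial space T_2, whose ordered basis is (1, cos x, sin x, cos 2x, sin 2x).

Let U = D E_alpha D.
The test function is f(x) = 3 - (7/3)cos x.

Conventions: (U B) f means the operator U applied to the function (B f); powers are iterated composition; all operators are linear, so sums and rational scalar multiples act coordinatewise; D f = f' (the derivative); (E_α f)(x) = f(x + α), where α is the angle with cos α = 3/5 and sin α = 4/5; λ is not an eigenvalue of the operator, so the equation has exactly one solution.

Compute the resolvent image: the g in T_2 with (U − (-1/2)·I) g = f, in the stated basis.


write g with unknown coordinates in the stated basis and equate coefficients in (U − (-1/2)·I) g = f
solving from the highest basis element down gives g = 6 + (14/39)cos x + (112/39)sin x
check: U g = -(98/39)cos x - (56/39)sin x
so U g − (-1/2)·g = 3 - (7/3)cos x = f ✓

the image equals g(x) = 6 + (14/39)cos x + (112/39)sin x
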